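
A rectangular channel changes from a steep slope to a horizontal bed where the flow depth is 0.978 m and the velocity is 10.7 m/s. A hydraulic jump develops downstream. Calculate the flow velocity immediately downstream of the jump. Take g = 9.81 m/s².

Fr₁ = V₁/√(g·y₁) = 10.7/√(9.81×0.978) = 3.45.
Bélanger equation: y₂/y₁ = ½[√(1 + 8Fr₁²) − 1] = ½[√96.47 − 1] = 4.41.
y₂ = 4.41 × 0.978 = 4.31 m.
q = V₁·y₁ = 10.7 × 0.978 = 10.5 m²/s.
V₂ = q/y₂ = 10.5/4.31 = 2.43 m/s.

V₂ = 2.43 m/s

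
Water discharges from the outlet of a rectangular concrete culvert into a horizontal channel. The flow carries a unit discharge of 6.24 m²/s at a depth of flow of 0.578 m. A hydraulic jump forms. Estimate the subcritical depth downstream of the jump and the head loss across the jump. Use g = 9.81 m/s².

y₂ = 3.43 m; ΔE = 2.92 m

V₁ = q/y₁ = 6.24/0.578 = 10.8 m/s. Fr₁ = V₁/√(g·y₁) = 10.8/√(9.81×0.578) = 4.53.
Sequent-depth ratio: y₂/y₁ = ½[√(1 + 8Fr₁²) − 1] = ½[√165.4 − 1] = 5.93.
y₂ = 5.93 × 0.578 = 3.43 m.
V₂ = q/y₂ = 6.24/3.43 = 1.82 m/s. E₁ = y₁ + V₁²/2g = 6.52 m; E₂ = y₂ + V₂²/2g = 3.60 m. ΔE = E₁ − E₂ = 2.92 m.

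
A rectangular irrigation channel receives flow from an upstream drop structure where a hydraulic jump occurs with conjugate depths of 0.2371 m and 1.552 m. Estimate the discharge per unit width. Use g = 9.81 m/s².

q = 1.797 m²/s

For a rectangular channel the momentum equation gives q² = ½·g·y₁·y₂·(y₁ + y₂) = ½×9.81×0.2371×1.552×1.789 = 3.229.
q = √3.229 = 1.797 m²/s.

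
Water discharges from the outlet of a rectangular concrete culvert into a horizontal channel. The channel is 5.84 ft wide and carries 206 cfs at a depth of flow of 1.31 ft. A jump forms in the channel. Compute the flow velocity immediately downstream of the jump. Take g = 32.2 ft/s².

q = Q/b = 206/5.84 = 35.3 ft²/s; V₁ = q/y₁ = 26.9 ft/s. Fr₁ = V₁/√(g·y₁) = 4.15.
Conjugate-depth relation: y₂/y₁ = ½[√(1 + 8Fr₁²) − 1] = ½[√138.5 − 1] = 5.38.
y₂ = 5.38 × 1.31 = 7.05 ft.
V₂ = q/y₂ = 35.3/7.05 = 5.00 ft/s.

V₂ = 5.00 ft/s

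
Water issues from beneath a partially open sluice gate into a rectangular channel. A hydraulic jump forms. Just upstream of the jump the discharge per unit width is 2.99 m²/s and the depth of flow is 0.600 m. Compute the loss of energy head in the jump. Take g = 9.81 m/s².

ΔE = 0.186 m

V₁ = q/y₁ = 2.99/0.600 = 4.98 m/s. Fr₁ = V₁/√(g·y₁) = 4.98/√(9.81×0.600) = 2.05.
Bélanger equation: y₂/y₁ = ½[√(1 + 8Fr₁²) − 1] = ½[√34.75 − 1] = 2.45.
y₂ = 2.45 × 0.600 = 1.47 m.
V₂ = q/y₂ = 2.99/1.47 = 2.04 m/s. E₁ = y₁ + V₁²/2g = 1.87 m; E₂ = y₂ + V₂²/2g = 1.68 m. ΔE = E₁ − E₂ = 0.186 m.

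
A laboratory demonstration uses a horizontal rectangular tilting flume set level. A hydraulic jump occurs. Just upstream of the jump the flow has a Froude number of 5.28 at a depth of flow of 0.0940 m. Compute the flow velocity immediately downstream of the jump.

V₂ = 0.726 m/s

Fr₁ = 5.28 (given).
Conjugate-depth relation: y₂/y₁ = ½[√(1 + 8Fr₁²) − 1] = ½[√224.0 − 1] = 6.98.
y₂ = 6.98 × 0.0940 = 0.656 m.
V₁ = Fr₁·√(g·y₁) = 5.28×√(9.81×0.0940) = 5.07 m/s; q = V₁·y₁ = 0.477 m²/s.
V₂ = q/y₂ = 0.477/0.656 = 0.726 m/s.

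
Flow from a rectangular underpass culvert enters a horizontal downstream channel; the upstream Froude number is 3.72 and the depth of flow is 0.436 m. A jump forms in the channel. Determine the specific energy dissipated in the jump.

Fr₁ = 3.72 (given).
From the momentum equation for a rectangular channel, y₂/y₁ = ½[√(1 + 8Fr₁²) − 1] = ½[√111.7 − 1] = 4.78.
y₂ = 4.78 × 0.436 = 2.09 m.
Head loss: ΔE = (y₂ − y₁)³/(4y₁y₂) = (2.09 − 0.436)³/(4×0.436×2.09) = 4.49/3.64 = 1.23 m.

ΔE = 1.23 m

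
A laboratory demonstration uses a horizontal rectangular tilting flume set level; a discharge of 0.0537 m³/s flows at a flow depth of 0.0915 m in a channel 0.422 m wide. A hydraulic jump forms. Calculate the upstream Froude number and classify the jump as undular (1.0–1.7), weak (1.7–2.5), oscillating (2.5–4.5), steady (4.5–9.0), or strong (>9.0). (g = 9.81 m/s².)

Fr₁ = 1.47; undular jump

q = Q/b = 0.0537/0.422 = 0.127 m²/s; V₁ = q/y₁ = 1.39 m/s. Fr₁ = V₁/√(g·y₁) = 1.47.
Fr₁ = 1.47 lies in the undular range.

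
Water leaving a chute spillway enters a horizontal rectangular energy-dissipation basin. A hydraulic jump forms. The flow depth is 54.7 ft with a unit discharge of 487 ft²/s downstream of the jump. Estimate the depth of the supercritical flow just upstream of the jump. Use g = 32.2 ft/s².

y₁ = 4.55 ft

V₂ = q/y₂ = 487/54.7 = 8.90 ft/s; Fr₂ = V₂/√(g·y₂) = 0.212.
The Bélanger relation is symmetric: y₁/y₂ = ½[√(1 + 8Fr₂²) − 1] = ½[√1.360 − 1] = 0.0831.
y₁ = 0.0831 × 54.7 = 4.55 ft.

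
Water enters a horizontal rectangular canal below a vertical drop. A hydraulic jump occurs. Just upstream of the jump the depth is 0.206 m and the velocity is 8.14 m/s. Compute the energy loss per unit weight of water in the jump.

Fr₁ = V₁/√(g·y₁) = 8.14/√(9.81×0.206) = 5.73.
Sequent-depth ratio: y₂/y₁ = ½[√(1 + 8Fr₁²) − 1] = ½[√263.3 − 1] = 7.61.
y₂ = 7.61 × 0.206 = 1.57 m.
q = V₁·y₁ = 8.14 × 0.206 = 1.68 m²/s. V₂ = q/y₂ = 1.68/1.57 = 1.07 m/s. E₁ = y₁ + V₁²/2g = 3.58 m; E₂ = y₂ + V₂²/2g = 1.63 m. ΔE = E₁ − E₂ = 1.96 m.

ΔE = 1.96 m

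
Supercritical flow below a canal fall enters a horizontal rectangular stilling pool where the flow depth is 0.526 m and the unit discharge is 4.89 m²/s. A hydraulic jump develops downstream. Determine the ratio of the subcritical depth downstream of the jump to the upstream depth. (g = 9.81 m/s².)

V₁ = q/y₁ = 4.89/0.526 = 9.30 m/s. Fr₁ = V₁/√(g·y₁) = 9.30/√(9.81×0.526) = 4.09.
Conjugate-depth relation: y₂/y₁ = ½[√(1 + 8Fr₁²) − 1] = ½[√135.0 − 1] = 5.31.

y₂/y₁ = 5.31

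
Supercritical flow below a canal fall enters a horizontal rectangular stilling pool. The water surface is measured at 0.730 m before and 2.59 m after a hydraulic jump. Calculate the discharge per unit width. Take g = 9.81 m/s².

For a rectangular channel the momentum equation gives q² = ½·g·y₁·y₂·(y₁ + y₂) = ½×9.81×0.730×2.59×3.32 = 30.8.
q = √30.8 = 5.55 m²/s.

q = 5.55 m²/s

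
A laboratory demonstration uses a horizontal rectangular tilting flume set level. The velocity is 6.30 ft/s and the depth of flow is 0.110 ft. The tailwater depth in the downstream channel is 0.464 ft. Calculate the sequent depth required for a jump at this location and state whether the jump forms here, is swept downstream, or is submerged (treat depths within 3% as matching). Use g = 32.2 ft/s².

y₂ = 0.469 ft; the jump forms here

Fr₁ = V₁/√(g·y₁) = 6.30/√(32.2×0.110) = 3.35.
By Bélanger, y₂/y₁ = ½[√(1 + 8Fr₁²) − 1] = ½[√90.64 − 1] = 4.26.
y₂ = 4.26 × 0.110 = 0.469 ft.
Tailwater y_tw = 0.464 ft: y_tw ≈ y₂, so the jump forms here.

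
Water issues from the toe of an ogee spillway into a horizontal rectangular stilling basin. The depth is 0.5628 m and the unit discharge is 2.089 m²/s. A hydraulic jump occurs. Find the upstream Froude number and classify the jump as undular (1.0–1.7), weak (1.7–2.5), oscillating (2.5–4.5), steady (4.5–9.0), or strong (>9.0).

Fr₁ = 1.580; undular jump

V₁ = q/y₁ = 2.089/0.5628 = 3.712 m/s. Fr₁ = V₁/√(g·y₁) = 3.712/√(9.81×0.5628) = 1.580.
Fr₁ = 1.580 lies in the undular range.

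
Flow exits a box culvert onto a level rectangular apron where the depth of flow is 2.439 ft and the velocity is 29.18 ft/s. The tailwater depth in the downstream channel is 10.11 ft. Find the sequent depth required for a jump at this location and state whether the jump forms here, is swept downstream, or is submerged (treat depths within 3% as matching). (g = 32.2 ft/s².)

Fr₁ = V₁/√(g·y₁) = 29.18/√(32.2×2.439) = 3.293.
From the momentum equation for a rectangular channel, y₂/y₁ = ½[√(1 + 8Fr₁²) − 1] = ½[√87.735 − 1] = 4.183.
y₂ = 4.183 × 2.439 = 10.20 ft.
Tailwater y_tw = 10.11 ft: y_tw ≈ y₂, so the jump forms here.

y₂ = 10.20 ft; the jump forms here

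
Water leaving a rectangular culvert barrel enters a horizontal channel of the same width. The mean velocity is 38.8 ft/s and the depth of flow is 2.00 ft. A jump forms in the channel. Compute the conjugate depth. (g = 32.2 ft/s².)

y₂ = 12.7 ft

Fr₁ = V₁/√(g·y₁) = 38.8/√(32.2×2.00) = 4.83.
By Bélanger, y₂/y₁ = ½[√(1 + 8Fr₁²) − 1] = ½[√188.0 − 1] = 6.36.
y₂ = 6.36 × 2.00 = 12.7 ft.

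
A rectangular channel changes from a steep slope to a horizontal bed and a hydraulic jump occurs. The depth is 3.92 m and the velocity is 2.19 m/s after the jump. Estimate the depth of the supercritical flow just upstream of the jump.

y₁ = 0.810 m

Fr₂ = V₂/√(g·y₂) = 2.19/√(9.81×3.92) = 0.353.
From the momentum equation (using Fr₂), y₁/y₂ = ½[√(1 + 8Fr₂²) − 1] = ½[√1.998 − 1] = 0.207.
y₁ = 0.207 × 3.92 = 0.810 m.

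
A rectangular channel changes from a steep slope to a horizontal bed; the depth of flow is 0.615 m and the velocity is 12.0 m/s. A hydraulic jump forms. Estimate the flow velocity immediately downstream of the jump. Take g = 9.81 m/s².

Fr₁ = V₁/√(g·y₁) = 12.0/√(9.81×0.615) = 4.89.
Conjugate-depth relation: y₂/y₁ = ½[√(1 + 8Fr₁²) − 1] = ½[√191.9 − 1] = 6.43.
y₂ = 6.43 × 0.615 = 3.95 m.
q = V₁·y₁ = 12.0 × 0.615 = 7.38 m²/s.
V₂ = q/y₂ = 7.38/3.95 = 1.87 m/s.

V₂ = 1.87 m/s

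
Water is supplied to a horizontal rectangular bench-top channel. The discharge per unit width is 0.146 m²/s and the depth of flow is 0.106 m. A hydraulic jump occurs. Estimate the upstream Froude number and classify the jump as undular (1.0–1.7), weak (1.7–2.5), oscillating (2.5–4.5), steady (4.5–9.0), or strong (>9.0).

V₁ = q/y₁ = 0.146/0.106 = 1.38 m/s. Fr₁ = V₁/√(g·y₁) = 1.38/√(9.81×0.106) = 1.35.
Fr₁ = 1.35 lies in the undular range.

Fr₁ = 1.35; undular jump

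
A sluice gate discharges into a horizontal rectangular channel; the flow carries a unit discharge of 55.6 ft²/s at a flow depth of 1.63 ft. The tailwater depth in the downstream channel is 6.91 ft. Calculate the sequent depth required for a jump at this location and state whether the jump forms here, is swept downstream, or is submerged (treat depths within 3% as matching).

V₁ = q/y₁ = 55.6/1.63 = 34.1 ft/s. Fr₁ = V₁/√(g·y₁) = 34.1/√(32.2×1.63) = 4.71.
From the momentum equation for a rectangular channel, y₂/y₁ = ½[√(1 + 8Fr₁²) − 1] = ½[√178.3 − 1] = 6.18.
y₂ = 6.18 × 1.63 = 10.1 ft.
Tailwater y_tw = 6.91 ft: y_tw < y₂, so the jump is swept downstream.

y₂ = 10.1 ft; the jump is swept downstream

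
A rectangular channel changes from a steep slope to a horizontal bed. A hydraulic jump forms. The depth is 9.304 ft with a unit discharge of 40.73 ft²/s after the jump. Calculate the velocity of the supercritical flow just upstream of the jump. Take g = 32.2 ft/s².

V₁ = 38.14 ft/s

V₂ = q/y₂ = 40.73/9.304 = 4.378 ft/s; Fr₂ = V₂/√(g·y₂) = 0.2529.
From the momentum equation (using Fr₂), y₁/y₂ = ½[√(1 + 8Fr₂²) − 1] = ½[√1.5117 − 1] = 0.1148.
y₁ = 0.1148 × 9.304 = 1.068 ft.
V₁ = q/y₁ = 40.73/1.068 = 38.14 ft/s.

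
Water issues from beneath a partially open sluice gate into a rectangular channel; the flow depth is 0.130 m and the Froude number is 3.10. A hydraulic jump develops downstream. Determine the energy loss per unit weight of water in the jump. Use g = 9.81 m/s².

Fr₁ = 3.10 (given).
From the momentum equation for a rectangular channel, y₂/y₁ = ½[√(1 + 8Fr₁²) − 1] = ½[√77.88 − 1] = 3.91.
y₂ = 3.91 × 0.130 = 0.509 m.
Head loss: ΔE = (y₂ − y₁)³/(4y₁y₂) = (0.509 − 0.130)³/(4×0.130×0.509) = 0.0543/0.264 = 0.205 m.

ΔE = 0.205 m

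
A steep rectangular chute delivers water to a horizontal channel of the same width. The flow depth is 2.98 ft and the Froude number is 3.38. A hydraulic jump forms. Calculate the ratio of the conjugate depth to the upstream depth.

Fr₁ = 3.38 (given).
Sequent-depth ratio: y₂/y₁ = ½[√(1 + 8Fr₁²) − 1] = ½[√92.40 − 1] = 4.31.

y₂/y₁ = 4.31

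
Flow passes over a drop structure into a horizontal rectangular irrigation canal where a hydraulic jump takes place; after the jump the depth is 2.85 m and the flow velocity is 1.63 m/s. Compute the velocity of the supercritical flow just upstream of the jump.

V₁ = 9.98 m/s

Fr₂ = V₂/√(g·y₂) = 1.63/√(9.81×2.85) = 0.308.
The Bélanger relation is symmetric: y₁/y₂ = ½[√(1 + 8Fr₂²) − 1] = ½[√1.760 − 1] = 0.163.
y₁ = 0.163 × 2.85 = 0.466 m.
V₁ = q/y₁ = 4.65/0.466 = 9.98 m/s.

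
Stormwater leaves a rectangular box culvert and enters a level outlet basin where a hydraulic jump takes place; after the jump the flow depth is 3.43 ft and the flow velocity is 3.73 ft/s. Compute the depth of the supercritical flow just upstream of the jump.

y₁ = 0.715 ft

Fr₂ = V₂/√(g·y₂) = 3.73/√(32.2×3.43) = 0.355.
Since the conjugate-depth ratio holds either way, y₁/y₂ = ½[√(1 + 8Fr₂²) − 1] = ½[√2.008 − 1] = 0.208.
y₁ = 0.208 × 3.43 = 0.715 ft.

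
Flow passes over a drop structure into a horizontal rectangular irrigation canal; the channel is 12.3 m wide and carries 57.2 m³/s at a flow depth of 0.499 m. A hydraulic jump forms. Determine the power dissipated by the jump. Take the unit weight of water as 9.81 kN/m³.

P = 1147 kW

q = Q/b = 57.2/12.3 = 4.65 m²/s; V₁ = q/y₁ = 9.32 m/s. Fr₁ = V₁/√(g·y₁) = 4.21.
Bélanger equation: y₂/y₁ = ½[√(1 + 8Fr₁²) − 1] = ½[√142.9 − 1] = 5.48.
y₂ = 5.48 × 0.499 = 2.73 m.
Head loss: ΔE = (y₂ − y₁)³/(4y₁y₂) = (2.73 − 0.499)³/(4×0.499×2.73) = 11.2/5.46 = 2.04 m.
P = γ·Q·ΔE = 9.81 × 57.2 × 2.04 = 1147 kW.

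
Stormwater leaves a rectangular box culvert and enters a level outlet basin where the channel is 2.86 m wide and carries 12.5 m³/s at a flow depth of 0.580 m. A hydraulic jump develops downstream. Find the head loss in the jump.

q = Q/b = 12.5/2.86 = 4.37 m²/s; V₁ = q/y₁ = 7.54 m/s. Fr₁ = V₁/√(g·y₁) = 3.16.
Conjugate-depth relation: y₂/y₁ = ½[√(1 + 8Fr₁²) − 1] = ½[√80.84 − 1] = 4.00.
y₂ = 4.00 × 0.580 = 2.32 m.
Head loss: ΔE = (y₂ − y₁)³/(4y₁y₂) = (2.32 − 0.580)³/(4×0.580×2.32) = 5.24/5.38 = 0.976 m.

ΔE = 0.976 m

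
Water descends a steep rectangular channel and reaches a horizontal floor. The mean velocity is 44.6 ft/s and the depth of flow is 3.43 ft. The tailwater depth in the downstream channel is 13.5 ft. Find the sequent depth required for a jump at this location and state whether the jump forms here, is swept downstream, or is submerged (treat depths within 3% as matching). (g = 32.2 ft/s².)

y₂ = 18.9 ft; the jump is swept downstream

Fr₁ = V₁/√(g·y₁) = 44.6/√(32.2×3.43) = 4.24.
Bélanger equation: y₂/y₁ = ½[√(1 + 8Fr₁²) − 1] = ½[√145.1 − 1] = 5.52.
y₂ = 5.52 × 3.43 = 18.9 ft.
Tailwater y_tw = 13.5 ft: y_tw < y₂, so the jump is swept downstream.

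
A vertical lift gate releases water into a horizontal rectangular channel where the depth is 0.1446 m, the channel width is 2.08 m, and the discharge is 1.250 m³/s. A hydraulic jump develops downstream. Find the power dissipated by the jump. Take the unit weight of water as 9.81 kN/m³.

P = 4.117 kW

q = Q/b = 1.250/2.08 = 0.6010 m²/s; V₁ = q/y₁ = 4.156 m/s. Fr₁ = V₁/√(g·y₁) = 3.489.
By Bélanger, y₂/y₁ = ½[√(1 + 8Fr₁²) − 1] = ½[√98.411 − 1] = 4.460.
y₂ = 4.460 × 0.1446 = 0.6449 m.
V₂ = q/y₂ = 0.6010/0.6449 = 0.9318 m/s. E₁ = y₁ + V₁²/2g = 1.025 m; E₂ = y₂ + V₂²/2g = 0.6892 m. ΔE = E₁ − E₂ = 0.3358 m.
P = γ·Q·ΔE = 9.81 × 1.250 × 0.3358 = 4.117 kW.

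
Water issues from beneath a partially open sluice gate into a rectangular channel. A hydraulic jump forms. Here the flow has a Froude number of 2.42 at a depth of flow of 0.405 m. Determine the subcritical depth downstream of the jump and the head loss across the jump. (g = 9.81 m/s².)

y₂ = 1.20 m; ΔE = 0.257 m

Fr₁ = 2.42 (given).
From the momentum equation for a rectangular channel, y₂/y₁ = ½[√(1 + 8Fr₁²) − 1] = ½[√47.85 − 1] = 2.96.
y₂ = 2.96 × 0.405 = 1.20 m.
V₁ = Fr₁·√(g·y₁) = 2.42×√(9.81×0.405) = 4.82 m/s; q = V₁·y₁ = 1.95 m²/s. V₂ = q/y₂ = 1.95/1.20 = 1.63 m/s. E₁ = y₁ + V₁²/2g = 1.59 m; E₂ = y₂ + V₂²/2g = 1.33 m. ΔE = E₁ − E₂ = 0.257 m.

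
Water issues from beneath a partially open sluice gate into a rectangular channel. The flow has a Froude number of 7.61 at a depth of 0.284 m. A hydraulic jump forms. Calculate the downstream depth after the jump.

y₂ = 2.92 m

Fr₁ = 7.61 (given).
Conjugate-depth relation: y₂/y₁ = ½[√(1 + 8Fr₁²) − 1] = ½[√464.3 − 1] = 10.3.
y₂ = 10.3 × 0.284 = 2.92 m.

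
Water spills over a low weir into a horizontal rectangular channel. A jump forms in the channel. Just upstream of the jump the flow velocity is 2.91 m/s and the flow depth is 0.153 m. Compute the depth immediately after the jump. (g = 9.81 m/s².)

y₂ = 0.443 m

Fr₁ = V₁/√(g·y₁) = 2.91/√(9.81×0.153) = 2.38.
Sequent-depth ratio: y₂/y₁ = ½[√(1 + 8Fr₁²) − 1] = ½[√46.14 − 1] = 2.90.
y₂ = 2.90 × 0.153 = 0.443 m.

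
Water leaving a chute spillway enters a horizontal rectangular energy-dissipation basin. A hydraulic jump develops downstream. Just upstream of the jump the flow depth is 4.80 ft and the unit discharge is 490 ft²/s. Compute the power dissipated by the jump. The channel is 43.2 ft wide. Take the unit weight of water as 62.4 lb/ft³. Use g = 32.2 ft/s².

P = 268783 hp

V₁ = q/y₁ = 490/4.80 = 102 ft/s. Fr₁ = V₁/√(g·y₁) = 102/√(32.2×4.80) = 8.21.
Bélanger equation: y₂/y₁ = ½[√(1 + 8Fr₁²) − 1] = ½[√540.4 − 1] = 11.1.
y₂ = 11.1 × 4.80 = 53.4 ft.
V₂ = q/y₂ = 490/53.4 = 9.18 ft/s. E₁ = y₁ + V₁²/2g = 167 ft; E₂ = y₂ + V₂²/2g = 54.7 ft. ΔE = E₁ − E₂ = 112 ft.
Q = q·b = 490 × 43.2 = 21168 cfs. P = γ·Q·ΔE/550 = 62.4 × 21168 × 112 / 550 = 268783 hp.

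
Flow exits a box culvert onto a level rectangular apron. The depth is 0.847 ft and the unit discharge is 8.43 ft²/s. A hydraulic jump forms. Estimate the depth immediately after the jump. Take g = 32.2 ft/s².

V₁ = q/y₁ = 8.43/0.847 = 9.95 ft/s. Fr₁ = V₁/√(g·y₁) = 9.95/√(32.2×0.847) = 1.91.
Conjugate-depth relation: y₂/y₁ = ½[√(1 + 8Fr₁²) − 1] = ½[√30.06 − 1] = 2.24.
y₂ = 2.24 × 0.847 = 1.90 ft.

y₂ = 1.90 ft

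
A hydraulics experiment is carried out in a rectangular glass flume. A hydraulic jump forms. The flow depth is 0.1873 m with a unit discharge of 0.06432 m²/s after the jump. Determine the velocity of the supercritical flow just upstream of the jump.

V₁ = 2.983 m/s

V₂ = q/y₂ = 0.06432/0.1873 = 0.3434 m/s; Fr₂ = V₂/√(g·y₂) = 0.2533.
Applying the sequent-depth relation in reverse, y₁/y₂ = ½[√(1 + 8Fr₂²) − 1] = ½[√1.5135 − 1] = 0.1151.
y₁ = 0.1151 × 0.1873 = 0.02156 m.
V₁ = q/y₁ = 0.06432/0.02156 = 2.983 m/s.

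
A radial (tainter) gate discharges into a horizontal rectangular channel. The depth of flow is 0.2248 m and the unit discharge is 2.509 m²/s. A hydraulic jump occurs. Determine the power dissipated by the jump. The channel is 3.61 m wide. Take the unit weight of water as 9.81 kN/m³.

V₁ = q/y₁ = 2.509/0.2248 = 11.16 m/s. Fr₁ = V₁/√(g·y₁) = 11.16/√(9.81×0.2248) = 7.516.
Bélanger equation: y₂/y₁ = ½[√(1 + 8Fr₁²) − 1] = ½[√452.89 − 1] = 10.14.
y₂ = 10.14 × 0.2248 = 2.280 m.
Head loss: ΔE = (y₂ − y₁)³/(4y₁y₂) = (2.280 − 0.2248)³/(4×0.2248×2.280) = 8.676/2.050 = 4.233 m.
Q = q·b = 2.509 × 3.61 = 9.057 m³/s. P = γ·Q·ΔE = 9.81 × 9.057 × 4.233 = 376.1 kW.

P = 376.1 kW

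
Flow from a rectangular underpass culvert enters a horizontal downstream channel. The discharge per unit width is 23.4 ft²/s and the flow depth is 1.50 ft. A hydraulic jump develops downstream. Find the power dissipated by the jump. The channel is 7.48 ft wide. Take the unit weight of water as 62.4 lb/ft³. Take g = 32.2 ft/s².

V₁ = q/y₁ = 23.4/1.50 = 15.6 ft/s. Fr₁ = V₁/√(g·y₁) = 15.6/√(32.2×1.50) = 2.24.
Conjugate-depth relation: y₂/y₁ = ½[√(1 + 8Fr₁²) − 1] = ½[√41.31 − 1] = 2.71.
y₂ = 2.71 × 1.50 = 4.07 ft.
V₂ = q/y₂ = 23.4/4.07 = 5.75 ft/s. E₁ = y₁ + V₁²/2g = 5.28 ft; E₂ = y₂ + V₂²/2g = 4.58 ft. ΔE = E₁ − E₂ = 0.695 ft.
Q = q·b = 23.4 × 7.48 = 175 cfs. P = γ·Q·ΔE/550 = 62.4 × 175 × 0.695 / 550 = 13.8 hp.

P = 13.8 hp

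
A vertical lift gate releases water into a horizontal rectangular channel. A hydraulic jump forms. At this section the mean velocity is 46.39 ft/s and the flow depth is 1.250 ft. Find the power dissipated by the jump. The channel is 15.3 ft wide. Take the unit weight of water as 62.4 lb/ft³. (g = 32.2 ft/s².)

P = 2215 hp

Fr₁ = V₁/√(g·y₁) = 46.39/√(32.2×1.250) = 7.312.
By Bélanger, y₂/y₁ = ½[√(1 + 8Fr₁²) − 1] = ½[√428.73 − 1] = 9.853.
y₂ = 9.853 × 1.250 = 12.32 ft.
Head loss: ΔE = (y₂ − y₁)³/(4y₁y₂) = (12.32 − 1.250)³/(4×1.250×12.32) = 1355/61.58 = 22.01 ft.
q = V₁·y₁ = 46.39 × 1.250 = 57.99 ft²/s. Q = q·b = 57.99 × 15.3 = 887.2 cfs. P = γ·Q·ΔE/550 = 62.4 × 887.2 × 22.01 / 550 = 2215 hp.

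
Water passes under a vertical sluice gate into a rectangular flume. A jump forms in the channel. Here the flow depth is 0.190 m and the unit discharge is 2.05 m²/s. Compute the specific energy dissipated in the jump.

ΔE = 4.04 m

V₁ = q/y₁ = 2.05/0.190 = 10.8 m/s. Fr₁ = V₁/√(g·y₁) = 10.8/√(9.81×0.190) = 7.90.
Sequent-depth ratio: y₂/y₁ = ½[√(1 + 8Fr₁²) − 1] = ½[√500.7 − 1] = 10.7.
y₂ = 10.7 × 0.190 = 2.03 m.
Head loss: ΔE = (y₂ − y₁)³/(4y₁y₂) = (2.03 − 0.190)³/(4×0.190×2.03) = 6.24/1.54 = 4.04 m.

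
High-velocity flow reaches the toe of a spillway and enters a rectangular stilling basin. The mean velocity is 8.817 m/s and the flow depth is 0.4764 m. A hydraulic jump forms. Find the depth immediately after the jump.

y₂ = 2.520 m

Fr₁ = V₁/√(g·y₁) = 8.817/√(9.81×0.4764) = 4.078.
Bélanger equation: y₂/y₁ = ½[√(1 + 8Fr₁²) − 1] = ½[√134.07 − 1] = 5.290.
y₂ = 5.290 × 0.4764 = 2.520 m.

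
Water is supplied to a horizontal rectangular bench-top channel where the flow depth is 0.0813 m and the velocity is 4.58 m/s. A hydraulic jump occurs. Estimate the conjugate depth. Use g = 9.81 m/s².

Fr₁ = V₁/√(g·y₁) = 4.58/√(9.81×0.0813) = 5.13.
Bélanger equation: y₂/y₁ = ½[√(1 + 8Fr₁²) − 1] = ½[√211.4 − 1] = 6.77.
y₂ = 6.77 × 0.0813 = 0.550 m.

y₂ = 0.550 m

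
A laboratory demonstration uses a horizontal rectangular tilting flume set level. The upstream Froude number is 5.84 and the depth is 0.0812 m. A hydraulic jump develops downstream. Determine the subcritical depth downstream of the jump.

Fr₁ = 5.84 (given).
Sequent-depth ratio: y₂/y₁ = ½[√(1 + 8Fr₁²) − 1] = ½[√273.8 − 1] = 7.77.
y₂ = 7.77 × 0.0812 = 0.631 m.

y₂ = 0.631 m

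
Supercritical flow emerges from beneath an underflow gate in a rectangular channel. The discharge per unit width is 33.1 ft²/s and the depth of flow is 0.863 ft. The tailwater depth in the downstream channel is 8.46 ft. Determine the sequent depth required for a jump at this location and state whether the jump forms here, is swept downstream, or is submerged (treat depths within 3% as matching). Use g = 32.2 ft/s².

y₂ = 8.46 ft; the jump forms here

V₁ = q/y₁ = 33.1/0.863 = 38.4 ft/s. Fr₁ = V₁/√(g·y₁) = 38.4/√(32.2×0.863) = 7.28.
From the momentum equation for a rectangular channel, y₂/y₁ = ½[√(1 + 8Fr₁²) − 1] = ½[√424.5 − 1] = 9.80.
y₂ = 9.80 × 0.863 = 8.46 ft.
Tailwater y_tw = 8.46 ft: y_tw ≈ y₂, so the jump forms here.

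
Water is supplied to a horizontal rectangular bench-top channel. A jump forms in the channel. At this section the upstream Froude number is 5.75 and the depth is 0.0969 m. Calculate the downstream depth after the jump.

Fr₁ = 5.75 (given).
Conjugate-depth relation: y₂/y₁ = ½[√(1 + 8Fr₁²) − 1] = ½[√265.5 − 1] = 7.65.
y₂ = 7.65 × 0.0969 = 0.741 m.

y₂ = 0.741 m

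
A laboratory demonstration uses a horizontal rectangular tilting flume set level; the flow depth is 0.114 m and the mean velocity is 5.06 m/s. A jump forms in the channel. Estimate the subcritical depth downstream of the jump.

Fr₁ = V₁/√(g·y₁) = 5.06/√(9.81×0.114) = 4.78.
Conjugate-depth relation: y₂/y₁ = ½[√(1 + 8Fr₁²) − 1] = ½[√184.2 − 1] = 6.29.
y₂ = 6.29 × 0.114 = 0.717 m.

y₂ = 0.717 m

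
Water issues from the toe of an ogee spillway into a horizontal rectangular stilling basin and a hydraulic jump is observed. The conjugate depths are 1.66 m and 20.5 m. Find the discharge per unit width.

For a rectangular channel the momentum equation gives q² = ½·g·y₁·y₂·(y₁ + y₂) = ½×9.81×1.66×20.5×22.2 = 3699.
q = √3699 = 60.8 m²/s.

q = 60.8 m²/s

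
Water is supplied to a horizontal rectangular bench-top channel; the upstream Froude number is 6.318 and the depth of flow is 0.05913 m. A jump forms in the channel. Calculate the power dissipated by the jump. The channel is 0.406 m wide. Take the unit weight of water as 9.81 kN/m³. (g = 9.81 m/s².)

P = 0.8195 kW

Fr₁ = 6.318 (given).
From the momentum equation for a rectangular channel, y₂/y₁ = ½[√(1 + 8Fr₁²) − 1] = ½[√320.34 − 1] = 8.449.
y₂ = 8.449 × 0.05913 = 0.4996 m.
V₁ = Fr₁·√(g·y₁) = 6.318×√(9.81×0.05913) = 4.812 m/s; q = V₁·y₁ = 0.2845 m²/s. V₂ = q/y₂ = 0.2845/0.4996 = 0.5695 m/s. E₁ = y₁ + V₁²/2g = 1.239 m; E₂ = y₂ + V₂²/2g = 0.5161 m. ΔE = E₁ − E₂ = 0.7232 m.
Q = q·b = 0.2845 × 0.406 = 0.1155 m³/s. P = γ·Q·ΔE = 9.81 × 0.1155 × 0.7232 = 0.8195 kW.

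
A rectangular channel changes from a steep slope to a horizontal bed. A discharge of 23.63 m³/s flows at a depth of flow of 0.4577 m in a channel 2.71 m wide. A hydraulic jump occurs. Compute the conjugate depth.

y₂ = 5.595 m

q = Q/b = 23.63/2.71 = 8.720 m²/s; V₁ = q/y₁ = 19.05 m/s. Fr₁ = V₁/√(g·y₁) = 8.991.
Bélanger equation: y₂/y₁ = ½[√(1 + 8Fr₁²) − 1] = ½[√647.65 − 1] = 12.22.
y₂ = 12.22 × 0.4577 = 5.595 m.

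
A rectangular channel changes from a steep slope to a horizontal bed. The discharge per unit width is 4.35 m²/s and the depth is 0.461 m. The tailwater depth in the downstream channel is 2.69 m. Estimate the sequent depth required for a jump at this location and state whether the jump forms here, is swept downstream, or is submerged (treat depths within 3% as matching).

V₁ = q/y₁ = 4.35/0.461 = 9.44 m/s. Fr₁ = V₁/√(g·y₁) = 9.44/√(9.81×0.461) = 4.44.
Bélanger equation: y₂/y₁ = ½[√(1 + 8Fr₁²) − 1] = ½[√158.5 − 1] = 5.79.
y₂ = 5.79 × 0.461 = 2.67 m.
Tailwater y_tw = 2.69 m: y_tw ≈ y₂, so the jump forms here.

y₂ = 2.67 m; the jump forms here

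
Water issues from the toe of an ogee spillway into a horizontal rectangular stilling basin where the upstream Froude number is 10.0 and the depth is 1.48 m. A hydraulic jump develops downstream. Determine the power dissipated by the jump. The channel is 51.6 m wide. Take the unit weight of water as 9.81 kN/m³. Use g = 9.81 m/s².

P = 1566591 kW

Fr₁ = 10.0 (given).
Conjugate-depth relation: y₂/y₁ = ½[√(1 + 8Fr₁²) − 1] = ½[√801.0 − 1] = 13.7.
y₂ = 13.7 × 1.48 = 20.2 m.
V₁ = Fr₁·√(g·y₁) = 10.0×√(9.81×1.48) = 38.1 m/s; q = V₁·y₁ = 56.4 m²/s. V₂ = q/y₂ = 56.4/20.2 = 2.79 m/s. E₁ = y₁ + V₁²/2g = 75.5 m; E₂ = y₂ + V₂²/2g = 20.6 m. ΔE = E₁ − E₂ = 54.9 m.
Q = q·b = 56.4 × 51.6 = 2910 m³/s. P = γ·Q·ΔE = 9.81 × 2910 × 54.9 = 1566591 kW.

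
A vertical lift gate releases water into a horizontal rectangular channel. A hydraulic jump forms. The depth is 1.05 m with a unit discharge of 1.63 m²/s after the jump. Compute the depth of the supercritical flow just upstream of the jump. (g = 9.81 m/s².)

V₂ = q/y₂ = 1.63/1.05 = 1.55 m/s; Fr₂ = V₂/√(g·y₂) = 0.484.
Since the conjugate-depth ratio holds either way, y₁/y₂ = ½[√(1 + 8Fr₂²) − 1] = ½[√2.872 − 1] = 0.347.
y₁ = 0.347 × 1.05 = 0.365 m.

y₁ = 0.365 m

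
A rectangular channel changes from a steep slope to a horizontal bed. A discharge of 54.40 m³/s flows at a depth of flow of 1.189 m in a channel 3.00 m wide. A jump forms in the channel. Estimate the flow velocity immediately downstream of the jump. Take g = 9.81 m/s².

V₂ = 2.614 m/s

q = Q/b = 54.40/3.00 = 18.13 m²/s; V₁ = q/y₁ = 15.25 m/s. Fr₁ = V₁/√(g·y₁) = 4.466.
By Bélanger, y₂/y₁ = ½[√(1 + 8Fr₁²) − 1] = ½[√160.53 − 1] = 5.835.
y₂ = 5.835 × 1.189 = 6.938 m.
V₂ = q/y₂ = 18.13/6.938 = 2.614 m/s.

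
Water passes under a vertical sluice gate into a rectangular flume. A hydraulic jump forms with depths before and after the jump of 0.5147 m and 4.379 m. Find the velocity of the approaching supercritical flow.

For a rectangular channel the momentum equation gives q² = ½·g·y₁·y₂·(y₁ + y₂) = ½×9.81×0.5147×4.379×4.894 = 54.10.
q = √54.10 = 7.355 m²/s.
V₁ = q/y₁ = 7.355/0.5147 = 14.29 m/s.

V₁ = 14.29 m/s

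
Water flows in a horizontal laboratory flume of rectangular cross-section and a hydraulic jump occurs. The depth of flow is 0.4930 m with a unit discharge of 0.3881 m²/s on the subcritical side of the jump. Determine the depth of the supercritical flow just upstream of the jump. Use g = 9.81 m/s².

y₁ = 0.1043 m

V₂ = q/y₂ = 0.3881/0.4930 = 0.7872 m/s; Fr₂ = V₂/√(g·y₂) = 0.3580.
Since the conjugate-depth ratio holds either way, y₁/y₂ = ½[√(1 + 8Fr₂²) − 1] = ½[√2.0251 − 1] = 0.2115.
y₁ = 0.2115 × 0.4930 = 0.1043 m.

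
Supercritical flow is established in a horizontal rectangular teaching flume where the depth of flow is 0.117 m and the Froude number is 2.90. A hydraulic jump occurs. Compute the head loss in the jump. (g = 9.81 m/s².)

ΔE = 0.147 m

Fr₁ = 2.90 (given).
Conjugate-depth relation: y₂/y₁ = ½[√(1 + 8Fr₁²) − 1] = ½[√68.28 − 1] = 3.63.
y₂ = 3.63 × 0.117 = 0.425 m.
V₁ = Fr₁·√(g·y₁) = 2.90×√(9.81×0.117) = 3.11 m/s; q = V₁·y₁ = 0.364 m²/s. V₂ = q/y₂ = 0.364/0.425 = 0.856 m/s. E₁ = y₁ + V₁²/2g = 0.609 m; E₂ = y₂ + V₂²/2g = 0.462 m. ΔE = E₁ − E₂ = 0.147 m.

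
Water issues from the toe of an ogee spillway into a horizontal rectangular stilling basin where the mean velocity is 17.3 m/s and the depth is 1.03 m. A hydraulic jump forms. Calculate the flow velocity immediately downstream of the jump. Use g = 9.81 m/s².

V₂ = 2.40 m/s

Fr₁ = V₁/√(g·y₁) = 17.3/√(9.81×1.03) = 5.44.
Bélanger equation: y₂/y₁ = ½[√(1 + 8Fr₁²) − 1] = ½[√238.0 − 1] = 7.21.
y₂ = 7.21 × 1.03 = 7.43 m.
q = V₁·y₁ = 17.3 × 1.03 = 17.8 m²/s.
V₂ = q/y₂ = 17.8/7.43 = 2.40 m/s.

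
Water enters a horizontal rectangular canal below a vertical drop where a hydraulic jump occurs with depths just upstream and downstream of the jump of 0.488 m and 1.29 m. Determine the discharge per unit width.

For a rectangular channel the momentum equation gives q² = ½·g·y₁·y₂·(y₁ + y₂) = ½×9.81×0.488×1.29×1.78 = 5.49.
q = √5.49 = 2.34 m²/s.

q = 2.34 m²/s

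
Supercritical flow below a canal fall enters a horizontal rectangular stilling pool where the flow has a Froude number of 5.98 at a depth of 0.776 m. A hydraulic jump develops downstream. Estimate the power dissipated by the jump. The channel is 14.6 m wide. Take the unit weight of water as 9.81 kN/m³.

Fr₁ = 5.98 (given).
From the momentum equation for a rectangular channel, y₂/y₁ = ½[√(1 + 8Fr₁²) − 1] = ½[√287.1 − 1] = 7.97.
y₂ = 7.97 × 0.776 = 6.19 m.
V₁ = Fr₁·√(g·y₁) = 5.98×√(9.81×0.776) = 16.5 m/s; q = V₁·y₁ = 12.8 m²/s. V₂ = q/y₂ = 12.8/6.19 = 2.07 m/s. E₁ = y₁ + V₁²/2g = 14.7 m; E₂ = y₂ + V₂²/2g = 6.40 m. ΔE = E₁ − E₂ = 8.25 m.
Q = q·b = 12.8 × 14.6 = 187 m³/s. P = γ·Q·ΔE = 9.81 × 187 × 8.25 = 15123 kW.

P = 15123 kW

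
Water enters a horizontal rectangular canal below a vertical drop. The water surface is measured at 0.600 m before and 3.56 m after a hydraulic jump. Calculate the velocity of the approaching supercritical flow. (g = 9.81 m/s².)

For a rectangular channel the momentum equation gives q² = ½·g·y₁·y₂·(y₁ + y₂) = ½×9.81×0.600×3.56×4.16 = 43.6.
q = √43.6 = 6.60 m²/s.
V₁ = q/y₁ = 6.60/0.600 = 11.0 m/s.

V₁ = 11.0 m/s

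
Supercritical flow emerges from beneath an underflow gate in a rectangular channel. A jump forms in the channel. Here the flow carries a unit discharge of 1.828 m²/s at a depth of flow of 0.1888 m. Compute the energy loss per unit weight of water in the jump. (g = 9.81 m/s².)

V₁ = q/y₁ = 1.828/0.1888 = 9.682 m/s. Fr₁ = V₁/√(g·y₁) = 9.682/√(9.81×0.1888) = 7.114.
By Bélanger, y₂/y₁ = ½[√(1 + 8Fr₁²) − 1] = ½[√405.92 − 1] = 9.574.
y₂ = 9.574 × 0.1888 = 1.808 m.
V₂ = q/y₂ = 1.828/1.808 = 1.011 m/s. E₁ = y₁ + V₁²/2g = 4.967 m; E₂ = y₂ + V₂²/2g = 1.860 m. ΔE = E₁ − E₂ = 3.107 m.

ΔE = 3.107 m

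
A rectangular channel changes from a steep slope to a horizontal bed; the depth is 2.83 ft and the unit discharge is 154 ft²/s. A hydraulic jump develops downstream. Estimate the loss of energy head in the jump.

ΔE = 26.6 ft

V₁ = q/y₁ = 154/2.83 = 54.4 ft/s. Fr₁ = V₁/√(g·y₁) = 54.4/√(32.2×2.83) = 5.70.
Conjugate-depth relation: y₂/y₁ = ½[√(1 + 8Fr₁²) − 1] = ½[√261.0 − 1] = 7.58.
y₂ = 7.58 × 2.83 = 21.4 ft.
Head loss: ΔE = (y₂ − y₁)³/(4y₁y₂) = (21.4 − 2.83)³/(4×2.83×21.4) = 6449/243 = 26.6 ft.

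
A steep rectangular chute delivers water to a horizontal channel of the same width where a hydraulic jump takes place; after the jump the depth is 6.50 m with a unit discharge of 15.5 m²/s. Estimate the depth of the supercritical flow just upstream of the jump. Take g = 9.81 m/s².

V₂ = q/y₂ = 15.5/6.50 = 2.38 m/s; Fr₂ = V₂/√(g·y₂) = 0.299.
The Bélanger relation is symmetric: y₁/y₂ = ½[√(1 + 8Fr₂²) − 1] = ½[√1.713 − 1] = 0.154.
y₁ = 0.154 × 6.50 = 1.00 m.

y₁ = 1.00 m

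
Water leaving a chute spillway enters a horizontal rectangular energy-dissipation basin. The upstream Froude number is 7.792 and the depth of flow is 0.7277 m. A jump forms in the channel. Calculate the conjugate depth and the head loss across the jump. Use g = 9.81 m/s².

y₂ = 7.663 m; ΔE = 14.96 m

Fr₁ = 7.792 (given).
Conjugate-depth relation: y₂/y₁ = ½[√(1 + 8Fr₁²) − 1] = ½[√486.72 − 1] = 10.53.
y₂ = 10.53 × 0.7277 = 7.663 m.
Head loss: ΔE = (y₂ − y₁)³/(4y₁y₂) = (7.663 − 0.7277)³/(4×0.7277×7.663) = 333.6/22.31 = 14.96 m.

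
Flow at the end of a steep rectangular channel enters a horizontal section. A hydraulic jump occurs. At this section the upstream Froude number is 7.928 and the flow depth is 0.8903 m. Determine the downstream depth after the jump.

Fr₁ = 7.928 (given).
Bélanger equation: y₂/y₁ = ½[√(1 + 8Fr₁²) − 1] = ½[√503.83 − 1] = 10.72.
y₂ = 10.72 × 0.8903 = 9.547 m.

y₂ = 9.547 m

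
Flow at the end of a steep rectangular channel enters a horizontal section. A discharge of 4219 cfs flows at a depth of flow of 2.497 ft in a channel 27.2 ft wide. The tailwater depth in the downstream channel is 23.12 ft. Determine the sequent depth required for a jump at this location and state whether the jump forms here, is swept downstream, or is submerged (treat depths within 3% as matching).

y₂ = 23.25 ft; the jump forms here

q = Q/b = 4219/27.2 = 155.1 ft²/s; V₁ = q/y₁ = 62.12 ft/s. Fr₁ = V₁/√(g·y₁) = 6.928.
Conjugate-depth relation: y₂/y₁ = ½[√(1 + 8Fr₁²) − 1] = ½[√384.94 − 1] = 9.310.
y₂ = 9.310 × 2.497 = 23.25 ft.
Tailwater y_tw = 23.12 ft: y_tw ≈ y₂, so the jump forms here.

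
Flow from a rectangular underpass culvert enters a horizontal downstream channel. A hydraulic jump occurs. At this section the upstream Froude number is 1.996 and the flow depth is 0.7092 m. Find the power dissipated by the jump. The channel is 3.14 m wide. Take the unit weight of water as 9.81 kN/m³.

Fr₁ = 1.996 (given).
Conjugate-depth relation: y₂/y₁ = ½[√(1 + 8Fr₁²) − 1] = ½[√32.872 − 1] = 2.367.
y₂ = 2.367 × 0.7092 = 1.678 m.
Head loss: ΔE = (y₂ − y₁)³/(4y₁y₂) = (1.678 − 0.7092)³/(4×0.7092×1.678) = 0.9106/4.761 = 0.1912 m.
V₁ = Fr₁·√(g·y₁) = 1.996×√(9.81×0.7092) = 5.265 m/s; q = V₁·y₁ = 3.734 m²/s. Q = q·b = 3.734 × 3.14 = 11.72 m³/s. P = γ·Q·ΔE = 9.81 × 11.72 × 0.1912 = 22.00 kW.

P = 22.00 kW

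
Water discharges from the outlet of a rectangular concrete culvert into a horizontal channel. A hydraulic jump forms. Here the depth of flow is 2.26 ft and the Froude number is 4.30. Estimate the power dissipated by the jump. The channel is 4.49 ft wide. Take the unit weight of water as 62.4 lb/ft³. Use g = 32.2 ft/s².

P = 415 hp

Fr₁ = 4.30 (given).
Conjugate-depth relation: y₂/y₁ = ½[√(1 + 8Fr₁²) − 1] = ½[√148.9 − 1] = 5.60.
y₂ = 5.60 × 2.26 = 12.7 ft.
Head loss: ΔE = (y₂ − y₁)³/(4y₁y₂) = (12.7 − 2.26)³/(4×2.26×12.7) = 1125/114 = 9.83 ft.
V₁ = Fr₁·√(g·y₁) = 4.30×√(32.2×2.26) = 36.7 ft/s; q = V₁·y₁ = 82.9 ft²/s. Q = q·b = 82.9 × 4.49 = 372 cfs. P = γ·Q·ΔE/550 = 62.4 × 372 × 9.83 / 550 = 415 hp.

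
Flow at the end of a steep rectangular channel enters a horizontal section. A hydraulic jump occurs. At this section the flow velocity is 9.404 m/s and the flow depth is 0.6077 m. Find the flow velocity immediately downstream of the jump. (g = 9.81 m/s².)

Fr₁ = V₁/√(g·y₁) = 9.404/√(9.81×0.6077) = 3.852.
By Bélanger, y₂/y₁ = ½[√(1 + 8Fr₁²) − 1] = ½[√119.67 − 1] = 4.970.
y₂ = 4.970 × 0.6077 = 3.020 m.
q = V₁·y₁ = 9.404 × 0.6077 = 5.715 m²/s.
V₂ = q/y₂ = 5.715/3.020 = 1.892 m/s.

V₂ = 1.892 m/s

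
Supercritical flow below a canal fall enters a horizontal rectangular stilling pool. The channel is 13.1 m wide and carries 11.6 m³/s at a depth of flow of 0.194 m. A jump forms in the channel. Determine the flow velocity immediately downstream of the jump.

V₂ = 1.09 m/s

q = Q/b = 11.6/13.1 = 0.885 m²/s; V₁ = q/y₁ = 4.56 m/s. Fr₁ = V₁/√(g·y₁) = 3.31.
Sequent-depth ratio: y₂/y₁ = ½[√(1 + 8Fr₁²) − 1] = ½[√88.58 − 1] = 4.21.
y₂ = 4.21 × 0.194 = 0.816 m.
V₂ = q/y₂ = 0.885/0.816 = 1.09 m/s.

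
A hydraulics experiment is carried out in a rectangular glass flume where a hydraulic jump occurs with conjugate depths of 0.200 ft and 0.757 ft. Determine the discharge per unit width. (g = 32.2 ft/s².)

q = 1.53 ft²/s

For a rectangular channel the momentum equation gives q² = ½·g·y₁·y₂·(y₁ + y₂) = ½×32.2×0.200×0.757×0.957 = 2.33.
q = √2.33 = 1.53 ft²/s.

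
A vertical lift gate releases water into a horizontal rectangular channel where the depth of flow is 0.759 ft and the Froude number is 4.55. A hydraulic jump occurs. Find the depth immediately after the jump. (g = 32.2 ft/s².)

Fr₁ = 4.55 (given).
Bélanger equation: y₂/y₁ = ½[√(1 + 8Fr₁²) − 1] = ½[√166.6 − 1] = 5.95.
y₂ = 5.95 × 0.759 = 4.52 ft.

y₂ = 4.52 ft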